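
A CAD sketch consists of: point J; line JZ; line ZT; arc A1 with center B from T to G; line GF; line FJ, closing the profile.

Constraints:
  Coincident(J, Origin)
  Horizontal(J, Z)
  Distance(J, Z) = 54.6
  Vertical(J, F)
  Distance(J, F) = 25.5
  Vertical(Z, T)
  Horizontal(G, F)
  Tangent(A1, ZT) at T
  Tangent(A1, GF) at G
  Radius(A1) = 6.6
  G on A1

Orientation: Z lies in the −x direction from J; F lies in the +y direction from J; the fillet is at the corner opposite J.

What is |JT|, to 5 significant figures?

57.779

The virtual corner opposite J is at (-54.600, 25.500). The tangent condition forces BT to be normal to ZT and A1 meets GF tangentially, so BG is at right angles to GF, with radius 6.6, so the center B sits 6.6 in from both sides at B = (-48.000, 18.900). That places the tangent points at T = (-54.600, 18.900) on ZT and G = (-48.000, 25.500) on GF. Then |JT| = |T − J| = 57.779.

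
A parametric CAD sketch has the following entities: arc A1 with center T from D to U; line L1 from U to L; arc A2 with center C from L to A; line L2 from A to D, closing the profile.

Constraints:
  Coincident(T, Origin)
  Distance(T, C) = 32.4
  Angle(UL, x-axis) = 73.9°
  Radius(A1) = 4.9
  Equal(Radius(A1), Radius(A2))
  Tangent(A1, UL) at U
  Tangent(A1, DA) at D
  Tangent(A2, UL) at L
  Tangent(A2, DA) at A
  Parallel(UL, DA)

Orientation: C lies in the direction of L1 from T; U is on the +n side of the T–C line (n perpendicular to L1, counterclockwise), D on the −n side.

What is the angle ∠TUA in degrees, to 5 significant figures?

73.171°

The slot axis is L1's direction at 73.9°, so u = (cos 73.9°, sin 73.9°) = (0.27731, 0.96078) and n = (−sin 73.9°, cos 73.9°) = (-0.96078, 0.27731). T is at the origin and C lies 32.4 along u from T, so C = 32.4·u = (8.9850, 31.129). Tangency of A1 to both parallel lines with radius 4.9 puts U and D at T ± 4.9·n: U = (-4.7078, 1.3588), D = (4.7078, -1.3588). Equal radii place L and A the same way about C: L = C + 4.9·n = (4.2772, 32.488), A = C − 4.9·n = (13.693, 29.770). Then cos ∠TUA = UT·UA / (|UT||UA|), giving 73.171°.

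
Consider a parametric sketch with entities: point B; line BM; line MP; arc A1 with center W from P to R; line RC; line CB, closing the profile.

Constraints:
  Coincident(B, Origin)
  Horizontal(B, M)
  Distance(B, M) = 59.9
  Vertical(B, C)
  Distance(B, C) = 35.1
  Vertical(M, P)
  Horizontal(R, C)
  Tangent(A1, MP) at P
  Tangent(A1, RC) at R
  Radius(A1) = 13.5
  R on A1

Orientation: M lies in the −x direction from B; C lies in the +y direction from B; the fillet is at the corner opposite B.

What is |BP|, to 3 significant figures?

63.7

B is at the origin; B and M share the same y with |BM| = 59.9 and M on the −x side, so M = (-59.9, 0.00). BC is vertical with |BC| = 35.1 and C on the +y side, so C = (0.00, 35.1). The virtual corner opposite B is at (-59.9, 35.1). The tangent condition forces WP to be normal to MP and since A1 is tangent to RC there, WR ⟂ RC, with radius 13.5, so the center W sits 13.5 in from both sides at W = (-46.4, 21.6). That places the tangent points at P = (-59.9, 21.6) on MP and R = (-46.4, 35.1) on RC. Then |BP| = |P − B| = 63.7.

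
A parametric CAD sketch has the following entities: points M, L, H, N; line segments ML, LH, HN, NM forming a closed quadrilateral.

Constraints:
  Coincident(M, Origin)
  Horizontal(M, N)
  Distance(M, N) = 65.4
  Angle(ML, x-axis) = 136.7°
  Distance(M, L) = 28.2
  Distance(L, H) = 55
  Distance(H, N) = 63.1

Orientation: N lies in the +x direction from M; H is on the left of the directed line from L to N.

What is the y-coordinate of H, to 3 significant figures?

49.1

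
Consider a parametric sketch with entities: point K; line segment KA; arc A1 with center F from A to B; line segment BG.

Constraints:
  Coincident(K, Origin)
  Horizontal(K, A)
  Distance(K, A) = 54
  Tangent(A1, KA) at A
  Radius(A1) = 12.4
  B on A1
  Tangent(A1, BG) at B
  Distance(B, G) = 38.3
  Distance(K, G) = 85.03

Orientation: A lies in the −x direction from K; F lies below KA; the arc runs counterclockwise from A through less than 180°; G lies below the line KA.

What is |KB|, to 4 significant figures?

67.37

K is at the origin; K and A share the same y with |KA| = 54.0 and A on the −x side, so A = (-54.00, 0.000). Since A1 is tangent to KA there, FA ⟂ KA, so F = A + (0, -12.4) = (-54.00, -12.40). Since FB ⟂ BG (tangency), |FG| = √(12.4² + 38.3²) = 40.26 regardless of where B sits on A1. So G lies on both circle(K, 85.03) and circle(F, 40.26); the below-KA intersection is G = (-68.93, -49.79). B is the foot of the tangent from G: B = (-66.37, -11.57).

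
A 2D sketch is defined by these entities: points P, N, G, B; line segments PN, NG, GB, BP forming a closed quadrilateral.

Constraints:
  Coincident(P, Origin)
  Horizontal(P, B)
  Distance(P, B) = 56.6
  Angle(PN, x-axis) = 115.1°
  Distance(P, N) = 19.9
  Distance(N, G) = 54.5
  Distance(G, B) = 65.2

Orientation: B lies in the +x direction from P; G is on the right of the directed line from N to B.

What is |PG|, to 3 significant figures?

35.5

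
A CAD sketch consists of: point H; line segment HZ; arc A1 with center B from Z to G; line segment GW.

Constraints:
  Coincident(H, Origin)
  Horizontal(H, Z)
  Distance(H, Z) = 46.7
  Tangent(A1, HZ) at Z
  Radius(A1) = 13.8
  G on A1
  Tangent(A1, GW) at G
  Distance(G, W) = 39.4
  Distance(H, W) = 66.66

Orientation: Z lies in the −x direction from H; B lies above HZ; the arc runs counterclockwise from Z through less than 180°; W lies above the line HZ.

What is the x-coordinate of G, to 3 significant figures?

-33.0

H is at the origin; H and Z share the same y with |HZ| = 46.7 and Z on the −x side, so Z = (-46.7, 0.00). Since A1 is tangent to HZ there, BZ ⟂ HZ, so B = Z + (0, 13.8) = (-46.7, 13.8). Since BG ⟂ GW (tangency), |BW| = √(13.8² + 39.4²) = 41.7 regardless of where G sits on A1. So W lies on both circle(H, 66.66) and circle(B, 41.7); the above-HZ intersection is W = (-38.2, 54.7). G is the foot of the tangent from W: G = (-33.0, 15.6).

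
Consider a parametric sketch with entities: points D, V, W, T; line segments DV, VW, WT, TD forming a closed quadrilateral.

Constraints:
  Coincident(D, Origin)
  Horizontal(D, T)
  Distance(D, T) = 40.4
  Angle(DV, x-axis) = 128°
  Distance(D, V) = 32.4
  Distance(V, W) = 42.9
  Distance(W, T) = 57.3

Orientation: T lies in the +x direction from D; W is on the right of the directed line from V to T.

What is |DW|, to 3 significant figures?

22.2

D is at the origin; DT is horizontal with |DT| = 40.4 and T in +x, so T = (40.4, 0). DV runs at 128.0° with |DV| = 32.4, so V = (-19.9, 25.5). W is determined by |VW| = 42.9 and |WT| = 57.3 together: it lies at the intersection of circle(V, 42.9) and circle(T, 57.3). With |VT| = 65.5, the foot of the radical line on VT is 21.8 from V and the perpendicular offset is √(42.9² − 21.8²) = 37.0. Taking the right-of-VT solution: W = (-14.3, -17.0).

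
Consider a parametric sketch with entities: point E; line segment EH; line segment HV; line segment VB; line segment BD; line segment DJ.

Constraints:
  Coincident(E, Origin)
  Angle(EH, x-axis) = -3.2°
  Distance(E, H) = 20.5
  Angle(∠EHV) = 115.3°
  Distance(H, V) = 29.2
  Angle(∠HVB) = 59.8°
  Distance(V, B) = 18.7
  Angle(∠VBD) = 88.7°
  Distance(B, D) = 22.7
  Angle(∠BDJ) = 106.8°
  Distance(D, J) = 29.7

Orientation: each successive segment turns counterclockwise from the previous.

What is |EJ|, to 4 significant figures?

46.11

∠VBD = 88.7° gives BD at -87.00° from the x-axis; with |BD| = 22.7, D = (16.90, 1.293). ∠BDJ = 106.8° gives DJ at -13.80° from the x-axis; with |DJ| = 29.7, J = (45.74, -5.791). Then |EJ| = |J − E| = 46.11.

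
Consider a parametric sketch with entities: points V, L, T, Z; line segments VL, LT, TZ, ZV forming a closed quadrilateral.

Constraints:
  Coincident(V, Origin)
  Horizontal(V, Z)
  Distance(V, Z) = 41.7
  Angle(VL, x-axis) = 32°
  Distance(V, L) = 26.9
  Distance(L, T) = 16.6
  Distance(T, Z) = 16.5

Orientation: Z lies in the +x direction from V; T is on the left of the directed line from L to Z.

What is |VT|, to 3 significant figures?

42.5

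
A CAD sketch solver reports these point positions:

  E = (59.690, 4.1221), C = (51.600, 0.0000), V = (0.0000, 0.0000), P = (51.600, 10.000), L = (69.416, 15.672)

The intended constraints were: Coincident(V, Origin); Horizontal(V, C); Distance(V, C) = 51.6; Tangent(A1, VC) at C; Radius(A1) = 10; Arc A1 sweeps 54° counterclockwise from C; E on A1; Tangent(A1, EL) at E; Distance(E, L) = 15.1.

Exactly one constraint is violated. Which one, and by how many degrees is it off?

Tangent(A1, EL) at E — off by 4.10°.

V = (0.00, 0.00) ✓; V.y = 0.00, C.y = 0.00 ✓; |VC| = 51.60 ✓; ∠(PC, CV) = 90.00° ✓; |PC| = 10.00 ✓; bearing(P→E) − bearing(P→C) = 54.00° ✓; |PE| = 10.00 ✓; ∠(PE, EL) = 94.10° ✗; |EL| = 15.10 ✓.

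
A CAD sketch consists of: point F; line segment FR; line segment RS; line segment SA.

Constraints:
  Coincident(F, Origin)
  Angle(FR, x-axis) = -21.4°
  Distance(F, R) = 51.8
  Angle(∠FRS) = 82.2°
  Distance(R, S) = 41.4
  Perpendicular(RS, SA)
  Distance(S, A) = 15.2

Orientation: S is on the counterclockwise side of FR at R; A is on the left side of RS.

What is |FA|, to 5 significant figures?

49.860

F is at the origin; FR runs at -21.4° with length 51.8, so R = 51.8·(cos -21.4°, sin -21.4°) = (48.229, -18.901). ∠FRS = 82.2°, so RS runs at -21.4° + (180° − 82.2°) = 76.400° from the x-axis; with |RS| = 41.4, S = R + 41.4·(cos 76.400°, sin 76.400°) = (57.964, 21.339). RS ⟂ SA; with |SA| = 15.2 on the left of RS, A = S + 15.2·(-0.97196, 0.23514) = (43.190, 24.913). Then |FA| = |A − F| = 49.860.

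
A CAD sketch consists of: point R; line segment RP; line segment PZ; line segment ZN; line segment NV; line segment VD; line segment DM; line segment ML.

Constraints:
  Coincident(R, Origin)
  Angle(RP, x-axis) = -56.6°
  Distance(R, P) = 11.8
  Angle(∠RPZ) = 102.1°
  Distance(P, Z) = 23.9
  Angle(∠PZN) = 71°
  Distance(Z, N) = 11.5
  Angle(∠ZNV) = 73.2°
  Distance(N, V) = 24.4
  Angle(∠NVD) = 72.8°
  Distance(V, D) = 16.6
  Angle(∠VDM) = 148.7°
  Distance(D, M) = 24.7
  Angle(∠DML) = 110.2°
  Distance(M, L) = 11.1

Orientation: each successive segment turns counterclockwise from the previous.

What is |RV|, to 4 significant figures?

15.20

∠PZN = 71.0° gives ZN at 130.3° from the x-axis; with |ZN| = 11.5, N = (21.33, 7.601). ∠ZNV = 73.2° gives NV at -122.9° from the x-axis; with |NV| = 24.4, V = (8.072, -12.89). Then |RV| = |V − R| = 15.20.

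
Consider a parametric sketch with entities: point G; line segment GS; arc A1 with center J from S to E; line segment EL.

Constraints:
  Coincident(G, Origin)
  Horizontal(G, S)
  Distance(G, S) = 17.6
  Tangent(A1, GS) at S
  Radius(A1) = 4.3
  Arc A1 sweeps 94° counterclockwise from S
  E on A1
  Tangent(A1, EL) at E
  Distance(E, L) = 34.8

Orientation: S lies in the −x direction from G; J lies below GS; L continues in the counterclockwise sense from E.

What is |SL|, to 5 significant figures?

39.359

On A1, S sits at bearing 90° from J; a 94° counterclockwise sweep puts E at bearing 184°, so E = J + 4.3·(cos 184°, sin 184°) = (-21.890, -4.6000). Tangency of A1 to EL means the radius JE is perpendicular to EL, so EL runs along (−sin 184°, cos 184°); with |EL| = 34.8, L = (-19.462, -39.315). Then |SL| = |L − S| = 39.359.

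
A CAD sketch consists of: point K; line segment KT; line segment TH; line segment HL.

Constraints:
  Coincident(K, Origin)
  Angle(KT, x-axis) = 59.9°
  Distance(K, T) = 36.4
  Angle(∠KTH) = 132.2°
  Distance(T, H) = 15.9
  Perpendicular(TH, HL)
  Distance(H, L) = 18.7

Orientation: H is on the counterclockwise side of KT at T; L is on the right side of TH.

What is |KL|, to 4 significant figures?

60.94

K is at the origin; KT runs at 59.9° with length 36.4, so T = 36.4·(cos 59.9°, sin 59.9°) = (18.25, 31.49). ∠KTH = 132.2°, so TH runs at 59.9° + (180° − 132.2°) = 107.7° from the x-axis; with |TH| = 15.9, H = T + 15.9·(cos 107.7°, sin 107.7°) = (13.42, 46.64). TH ⟂ HL; with |HL| = 18.7 on the right of TH, L = H + 18.7·(0.9527, 0.3040) = (31.24, 52.32). Then |KL| = |L − K| = 60.94.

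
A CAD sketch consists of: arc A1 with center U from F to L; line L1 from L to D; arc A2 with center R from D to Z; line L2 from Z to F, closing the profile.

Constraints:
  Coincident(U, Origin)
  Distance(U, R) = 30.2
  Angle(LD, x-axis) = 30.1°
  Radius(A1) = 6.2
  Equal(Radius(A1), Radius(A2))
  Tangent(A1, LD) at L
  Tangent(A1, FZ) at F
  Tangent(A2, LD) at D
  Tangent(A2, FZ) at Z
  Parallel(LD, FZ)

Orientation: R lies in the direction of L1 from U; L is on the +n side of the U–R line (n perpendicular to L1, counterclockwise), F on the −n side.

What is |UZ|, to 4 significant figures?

30.83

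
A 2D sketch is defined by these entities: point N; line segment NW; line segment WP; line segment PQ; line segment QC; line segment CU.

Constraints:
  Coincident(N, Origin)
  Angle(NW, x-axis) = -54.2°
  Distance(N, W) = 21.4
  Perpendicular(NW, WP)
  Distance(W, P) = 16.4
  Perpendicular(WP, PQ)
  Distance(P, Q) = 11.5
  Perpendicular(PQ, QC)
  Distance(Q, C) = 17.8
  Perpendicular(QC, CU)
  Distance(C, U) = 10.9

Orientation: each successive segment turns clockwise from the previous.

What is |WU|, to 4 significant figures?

1.523

N is at the origin; NW runs at -54.2° with length 21.4, so W = (12.52, -17.36). NW is perpendicular to WP, so WP runs at -144.2°; with |WP| = 16.4, P = (-0.7834, -26.95). WP ⟂ PQ, so PQ runs at 125.8°; with |PQ| = 11.5, Q = (-7.510, -17.62). PQ is perpendicular to QC, so QC runs at 35.80°; with |QC| = 17.8, C = (6.927, -7.211). QC is perpendicular to CU, so CU runs at -54.20°; with |CU| = 10.9, U = (13.30, -16.05). Then |WU| = |U − W| = 1.523.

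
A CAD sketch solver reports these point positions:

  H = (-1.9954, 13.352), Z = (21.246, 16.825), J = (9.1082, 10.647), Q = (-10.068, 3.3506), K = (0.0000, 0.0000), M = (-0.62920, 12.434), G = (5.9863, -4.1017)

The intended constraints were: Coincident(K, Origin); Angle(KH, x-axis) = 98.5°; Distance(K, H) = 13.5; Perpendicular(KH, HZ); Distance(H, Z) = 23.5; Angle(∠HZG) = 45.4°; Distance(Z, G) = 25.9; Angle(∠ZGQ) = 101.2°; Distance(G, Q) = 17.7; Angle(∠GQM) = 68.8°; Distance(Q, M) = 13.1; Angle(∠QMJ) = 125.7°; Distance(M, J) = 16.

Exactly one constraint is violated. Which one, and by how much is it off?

Distance(M, J) = 16 — off by 6.10.

K = (0.00, 0.00) ✓; KH at 98.50° ✓; |KH| = 13.50 ✓; ∠(KH, HZ) = 90.00° ✓; |HZ| = 23.50 ✓; ∠HZG = 45.40° ✓; |ZG| = 25.90 ✓; ∠ZGQ = 101.2° ✓; |GQ| = 17.70 ✓; ∠GQM = 68.80° ✓; |QM| = 13.10 ✓; ∠QMJ = 125.7° ✓; |MJ| = 9.900 ✗.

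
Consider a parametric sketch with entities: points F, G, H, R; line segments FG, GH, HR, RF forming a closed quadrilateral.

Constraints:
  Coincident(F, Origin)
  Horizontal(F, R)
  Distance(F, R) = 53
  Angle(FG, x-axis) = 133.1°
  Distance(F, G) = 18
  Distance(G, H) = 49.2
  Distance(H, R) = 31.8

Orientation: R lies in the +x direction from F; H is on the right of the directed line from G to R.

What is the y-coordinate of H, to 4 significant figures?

-17.32

Checks: F.y = 0.00, R.y = 0.00 ✓; |GH| = 49.20 ✓; |HR| = 31.80 ✓.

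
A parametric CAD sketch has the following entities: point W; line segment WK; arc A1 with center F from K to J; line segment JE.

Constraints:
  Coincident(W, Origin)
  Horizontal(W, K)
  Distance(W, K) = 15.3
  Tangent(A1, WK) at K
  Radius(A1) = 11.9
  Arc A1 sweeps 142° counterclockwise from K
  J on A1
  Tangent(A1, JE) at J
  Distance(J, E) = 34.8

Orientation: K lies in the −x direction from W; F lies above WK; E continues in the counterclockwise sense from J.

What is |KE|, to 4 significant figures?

47.19

W is at the origin; W and K share the same y with |WK| = 15.3 and K on the −x side, so K = (-15.30, 0.000). Since A1 is tangent to WK there, FK ⟂ WK, so F = K + (0, 11.9) = (-15.30, 11.90). On A1, K sits at bearing -90° from F; a 142° counterclockwise sweep puts J at bearing 52°, so J = F + 11.9·(cos 52°, sin 52°) = (-7.974, 21.28). Tangency of A1 to JE means the radius FJ is perpendicular to JE, so JE runs along (−sin 52°, cos 52°); with |JE| = 34.8, E = (-35.40, 42.70). Then |KE| = |E − K| = 47.19.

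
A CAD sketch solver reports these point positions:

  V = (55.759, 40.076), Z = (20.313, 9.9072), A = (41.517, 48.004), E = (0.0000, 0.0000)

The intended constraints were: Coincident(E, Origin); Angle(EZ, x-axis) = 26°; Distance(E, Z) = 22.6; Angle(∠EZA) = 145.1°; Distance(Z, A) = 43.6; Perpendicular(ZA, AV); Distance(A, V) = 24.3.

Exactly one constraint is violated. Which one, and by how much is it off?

Distance(A, V) = 24.3 — off by 8.00.

E = (0.00, 0.00) ✓; EZ at 26.00° ✓; |EZ| = 22.60 ✓; ∠EZA = 145.1° ✓; |ZA| = 43.60 ✓; ∠(ZA, AV) = 90.00° ✓; |AV| = 16.30 ✗.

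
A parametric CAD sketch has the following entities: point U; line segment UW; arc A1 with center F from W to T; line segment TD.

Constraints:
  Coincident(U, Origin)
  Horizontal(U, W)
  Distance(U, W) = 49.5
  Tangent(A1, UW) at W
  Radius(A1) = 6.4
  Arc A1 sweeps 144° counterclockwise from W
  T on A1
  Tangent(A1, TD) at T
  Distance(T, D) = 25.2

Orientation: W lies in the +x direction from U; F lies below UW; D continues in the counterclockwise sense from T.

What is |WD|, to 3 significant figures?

31.2

On A1, W sits at bearing 90° from F; a 144° counterclockwise sweep puts T at bearing 234°, so T = F + 6.4·(cos 234°, sin 234°) = (45.7, -11.6). A1 meets TD tangentially, so FT is at right angles to TD, so TD runs along (−sin 234°, cos 234°); with |TD| = 25.2, D = (66.1, -26.4). Then |WD| = |D − W| = 31.2.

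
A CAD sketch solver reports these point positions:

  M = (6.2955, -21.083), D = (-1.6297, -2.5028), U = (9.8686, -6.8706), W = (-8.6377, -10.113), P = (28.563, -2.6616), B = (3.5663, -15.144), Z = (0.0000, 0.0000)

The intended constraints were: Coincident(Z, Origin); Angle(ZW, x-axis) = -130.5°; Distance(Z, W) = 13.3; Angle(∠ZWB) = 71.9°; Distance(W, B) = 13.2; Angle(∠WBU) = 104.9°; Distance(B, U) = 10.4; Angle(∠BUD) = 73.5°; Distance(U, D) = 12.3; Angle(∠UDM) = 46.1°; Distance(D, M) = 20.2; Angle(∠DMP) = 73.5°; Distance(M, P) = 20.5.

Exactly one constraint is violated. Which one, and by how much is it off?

Distance(M, P) = 20.5 — off by 8.40.

Z = (0.00, 0.00) ✓; ZW at -130.5° ✓; |ZW| = 13.30 ✓; ∠ZWB = 71.90° ✓; |WB| = 13.20 ✓; ∠WBU = 104.9° ✓; |BU| = 10.40 ✓; ∠BUD = 73.50° ✓; |UD| = 12.30 ✓; ∠UDM = 46.10° ✓; |DM| = 20.20 ✓; ∠DMP = 73.50° ✓; |MP| = 28.90 ✗.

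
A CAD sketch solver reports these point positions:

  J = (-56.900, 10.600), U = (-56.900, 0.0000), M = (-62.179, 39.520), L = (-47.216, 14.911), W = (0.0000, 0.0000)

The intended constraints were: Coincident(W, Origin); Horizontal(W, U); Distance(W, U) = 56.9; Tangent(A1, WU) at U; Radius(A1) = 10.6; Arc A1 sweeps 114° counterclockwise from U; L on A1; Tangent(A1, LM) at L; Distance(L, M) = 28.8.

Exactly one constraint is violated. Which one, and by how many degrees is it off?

Tangent(A1, LM) at L — off by 7.30°.

W = (0.00, 0.00) ✓; W.y = 0.00, U.y = 0.00 ✓; |WU| = 56.90 ✓; ∠(JU, UW) = 90.00° ✓; |JU| = 10.60 ✓; bearing(J→L) − bearing(J→U) = 114.0° ✓; |JL| = 10.60 ✓; ∠(JL, LM) = 82.70° ✗; |LM| = 28.80 ✓.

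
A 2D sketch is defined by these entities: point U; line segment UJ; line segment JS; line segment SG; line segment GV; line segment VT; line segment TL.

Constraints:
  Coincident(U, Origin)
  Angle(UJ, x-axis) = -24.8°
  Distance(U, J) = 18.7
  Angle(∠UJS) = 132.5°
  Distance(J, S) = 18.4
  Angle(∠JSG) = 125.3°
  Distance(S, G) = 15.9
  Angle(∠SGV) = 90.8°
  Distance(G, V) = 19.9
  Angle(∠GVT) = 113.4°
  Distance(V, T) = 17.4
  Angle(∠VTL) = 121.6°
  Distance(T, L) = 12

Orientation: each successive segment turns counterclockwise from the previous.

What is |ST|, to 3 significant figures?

27.0

U is at the origin; UJ runs at -24.8° with length 18.7, so J = (17.0, -7.84). ∠UJS = 132.5° gives JS at 22.7° from the x-axis; with |JS| = 18.4, S = (34.0, -0.743). ∠JSG = 125.3° gives SG at 77.4° from the x-axis; with |SG| = 15.9, G = (37.4, 14.8). ∠SGV = 90.8° gives GV at 167° from the x-axis; with |GV| = 19.9, V = (18.1, 19.4). ∠GVT = 113.4° gives VT at -127° from the x-axis; with |VT| = 17.4, T = (7.64, 5.45). Then |ST| = |T − S| = 27.0.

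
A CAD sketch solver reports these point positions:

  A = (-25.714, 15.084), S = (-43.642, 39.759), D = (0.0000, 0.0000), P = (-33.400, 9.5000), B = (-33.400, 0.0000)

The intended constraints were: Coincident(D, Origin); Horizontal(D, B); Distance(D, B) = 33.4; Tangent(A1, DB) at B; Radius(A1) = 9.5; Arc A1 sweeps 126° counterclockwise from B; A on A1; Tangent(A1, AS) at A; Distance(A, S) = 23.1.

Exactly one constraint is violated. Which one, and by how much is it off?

Distance(A, S) = 23.1 — off by 7.40.

D = (0.00, 0.00) ✓; D.y = 0.00, B.y = 0.00 ✓; |DB| = 33.40 ✓; ∠(PB, BD) = 90.00° ✓; |PB| = 9.500 ✓; bearing(P→A) − bearing(P→B) = 126.0° ✓; |PA| = 9.500 ✓; ∠(PA, AS) = 90.00° ✓; |AS| = 30.50 ✗.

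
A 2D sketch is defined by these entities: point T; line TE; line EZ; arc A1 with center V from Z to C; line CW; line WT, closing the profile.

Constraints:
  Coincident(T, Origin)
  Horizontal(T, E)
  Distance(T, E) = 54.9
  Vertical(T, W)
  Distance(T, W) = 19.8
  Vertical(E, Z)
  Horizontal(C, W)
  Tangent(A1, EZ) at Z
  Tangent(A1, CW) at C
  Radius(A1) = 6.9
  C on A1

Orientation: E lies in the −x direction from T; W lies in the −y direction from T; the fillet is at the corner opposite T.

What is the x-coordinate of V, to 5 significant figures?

-48.000

TW is vertical with |TW| = 19.8 and W on the −y side, so W = (0.0000, -19.800). The virtual corner opposite T is at (-54.900, -19.800). A1 meets EZ tangentially, so VZ is at right angles to EZ and tangency of A1 to CW means the radius VC is perpendicular to CW, with radius 6.9, so the center V sits 6.9 in from both sides at V = (-48.000, -12.900). So V.x = -48.000.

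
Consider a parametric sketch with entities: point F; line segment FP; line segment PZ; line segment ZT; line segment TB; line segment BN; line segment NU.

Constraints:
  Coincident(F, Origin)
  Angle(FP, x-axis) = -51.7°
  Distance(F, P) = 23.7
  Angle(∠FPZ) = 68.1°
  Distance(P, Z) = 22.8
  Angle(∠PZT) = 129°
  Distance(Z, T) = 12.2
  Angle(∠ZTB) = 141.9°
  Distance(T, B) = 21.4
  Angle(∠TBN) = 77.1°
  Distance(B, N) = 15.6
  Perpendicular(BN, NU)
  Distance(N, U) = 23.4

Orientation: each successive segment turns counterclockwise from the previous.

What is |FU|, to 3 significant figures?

20.8

F is at the origin; FP runs at -51.7° with length 23.7, so P = (14.7, -18.6). ∠FPZ = 68.1° gives PZ at 60.2° from the x-axis; with |PZ| = 22.8, Z = (26.0, 1.19). ∠PZT = 129.0° gives ZT at 111° from the x-axis; with |ZT| = 12.2, T = (21.6, 12.6). ∠ZTB = 141.9° gives TB at 149° from the x-axis; with |TB| = 21.4, B = (3.21, 23.5). ∠TBN = 77.1° gives BN at -108° from the x-axis; with |BN| = 15.6, N = (-1.56, 8.63). BN is perpendicular to NU, so NU runs at -17.8°; with |NU| = 23.4, U = (20.7, 1.48). Then |FU| = |U − F| = 20.8.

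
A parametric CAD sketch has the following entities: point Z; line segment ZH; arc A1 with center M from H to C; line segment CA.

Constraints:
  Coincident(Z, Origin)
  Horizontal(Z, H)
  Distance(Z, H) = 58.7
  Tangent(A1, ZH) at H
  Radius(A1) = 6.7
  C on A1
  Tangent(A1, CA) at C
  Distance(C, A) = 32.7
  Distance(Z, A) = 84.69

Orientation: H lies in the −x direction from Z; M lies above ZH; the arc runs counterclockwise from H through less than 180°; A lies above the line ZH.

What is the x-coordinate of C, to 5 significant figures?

-54.019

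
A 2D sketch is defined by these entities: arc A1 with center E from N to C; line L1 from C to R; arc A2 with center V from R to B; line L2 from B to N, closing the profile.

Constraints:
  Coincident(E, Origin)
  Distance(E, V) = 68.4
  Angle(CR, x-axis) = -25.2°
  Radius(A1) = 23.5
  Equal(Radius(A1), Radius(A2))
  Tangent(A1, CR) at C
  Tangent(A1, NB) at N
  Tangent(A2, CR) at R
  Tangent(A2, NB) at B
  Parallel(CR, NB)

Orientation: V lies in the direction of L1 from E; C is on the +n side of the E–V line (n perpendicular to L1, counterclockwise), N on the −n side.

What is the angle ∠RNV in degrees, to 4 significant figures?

15.53°

The slot axis is L1's direction at -25.2°, so u = (cos -25.2°, sin -25.2°) = (0.9048, -0.4258) and n = (−sin -25.2°, cos -25.2°) = (0.4258, 0.9048). E is at the origin and V lies 68.4 along u from E, so V = 68.4·u = (61.89, -29.12). Tangency of A1 to both parallel lines with radius 23.5 puts C and N at E ± 23.5·n: C = (10.01, 21.26), N = (-10.01, -21.26). Equal radii place R and B the same way about V: R = V + 23.5·n = (71.90, -7.860), B = V − 23.5·n = (51.88, -50.39). Then cos ∠RNV = NR·NV / (|NR||NV|), giving 15.53°.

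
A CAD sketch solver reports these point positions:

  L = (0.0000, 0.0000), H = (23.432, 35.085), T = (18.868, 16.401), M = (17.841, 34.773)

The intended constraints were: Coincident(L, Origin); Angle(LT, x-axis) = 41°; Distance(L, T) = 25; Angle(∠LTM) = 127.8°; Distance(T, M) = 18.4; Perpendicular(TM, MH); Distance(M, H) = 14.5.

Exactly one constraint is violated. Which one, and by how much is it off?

Distance(M, H) = 14.5 — off by 8.90.

L = (0.00, 0.00) ✓; LT at 41.00° ✓; |LT| = 25.00 ✓; ∠LTM = 127.8° ✓; |TM| = 18.40 ✓; ∠(TM, MH) = 90.01° ✓; |MH| = 5.600 ✗.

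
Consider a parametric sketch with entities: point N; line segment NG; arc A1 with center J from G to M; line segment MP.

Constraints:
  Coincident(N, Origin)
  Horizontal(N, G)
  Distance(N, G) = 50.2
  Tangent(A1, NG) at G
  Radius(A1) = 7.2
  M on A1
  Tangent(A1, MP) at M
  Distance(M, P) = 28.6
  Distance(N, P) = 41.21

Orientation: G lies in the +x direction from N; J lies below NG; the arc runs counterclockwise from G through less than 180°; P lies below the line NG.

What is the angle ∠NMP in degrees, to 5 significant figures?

65.047°

Checks: |JM| = 7.200 ✓; ∠(JM, MP) = 90.00° ✓; |MP| = 28.60 ✓; |NP| = 41.21 ✓.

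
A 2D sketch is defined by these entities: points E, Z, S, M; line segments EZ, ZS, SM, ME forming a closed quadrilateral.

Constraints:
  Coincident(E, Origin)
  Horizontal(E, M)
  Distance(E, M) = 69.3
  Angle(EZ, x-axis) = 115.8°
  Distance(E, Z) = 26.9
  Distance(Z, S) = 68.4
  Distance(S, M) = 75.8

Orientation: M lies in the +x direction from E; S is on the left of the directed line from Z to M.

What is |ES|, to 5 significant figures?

80.039

Checks: |ZS| = 68.40 ✓; |SM| = 75.80 ✓.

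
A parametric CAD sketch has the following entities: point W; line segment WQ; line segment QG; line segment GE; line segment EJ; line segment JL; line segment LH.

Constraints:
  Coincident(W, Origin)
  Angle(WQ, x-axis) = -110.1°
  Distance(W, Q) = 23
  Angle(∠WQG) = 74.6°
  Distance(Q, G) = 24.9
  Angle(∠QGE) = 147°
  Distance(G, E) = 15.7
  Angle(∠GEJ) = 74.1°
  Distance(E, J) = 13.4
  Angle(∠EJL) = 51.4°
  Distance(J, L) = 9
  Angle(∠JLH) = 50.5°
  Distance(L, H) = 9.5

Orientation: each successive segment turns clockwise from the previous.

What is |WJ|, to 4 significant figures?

22.39

W is at the origin; WQ runs at -110.1° with length 23.0, so Q = (-7.904, -21.60). ∠WQG = 74.6° gives QG at 144.5° from the x-axis; with |QG| = 24.9, G = (-28.18, -7.140). ∠QGE = 147.0° gives GE at 111.5° from the x-axis; with |GE| = 15.7, E = (-33.93, 7.468). ∠GEJ = 74.1° gives EJ at 5.600° from the x-axis; with |EJ| = 13.4, J = (-20.59, 8.776). Then |WJ| = |J − W| = 22.39.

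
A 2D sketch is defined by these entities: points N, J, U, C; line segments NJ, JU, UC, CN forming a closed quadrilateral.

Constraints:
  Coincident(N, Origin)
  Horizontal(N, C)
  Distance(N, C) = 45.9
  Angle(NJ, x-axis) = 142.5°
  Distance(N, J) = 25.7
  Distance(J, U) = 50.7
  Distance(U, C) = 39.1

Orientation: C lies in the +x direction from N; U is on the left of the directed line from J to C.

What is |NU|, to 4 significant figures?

43.41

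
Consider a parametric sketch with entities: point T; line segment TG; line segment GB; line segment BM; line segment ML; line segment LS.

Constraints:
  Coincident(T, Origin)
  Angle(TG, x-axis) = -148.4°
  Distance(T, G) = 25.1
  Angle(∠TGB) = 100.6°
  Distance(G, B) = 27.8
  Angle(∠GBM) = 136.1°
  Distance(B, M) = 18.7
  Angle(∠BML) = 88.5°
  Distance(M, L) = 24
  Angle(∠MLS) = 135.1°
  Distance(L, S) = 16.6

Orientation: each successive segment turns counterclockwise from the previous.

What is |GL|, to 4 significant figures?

38.39

∠GBM = 136.1° gives BM at -25.10° from the x-axis; with |BM| = 18.7, M = (5.518, -47.04). ∠BML = 88.5° gives ML at 66.40° from the x-axis; with |ML| = 24.0, L = (15.13, -25.05). Then |GL| = |L − G| = 38.39.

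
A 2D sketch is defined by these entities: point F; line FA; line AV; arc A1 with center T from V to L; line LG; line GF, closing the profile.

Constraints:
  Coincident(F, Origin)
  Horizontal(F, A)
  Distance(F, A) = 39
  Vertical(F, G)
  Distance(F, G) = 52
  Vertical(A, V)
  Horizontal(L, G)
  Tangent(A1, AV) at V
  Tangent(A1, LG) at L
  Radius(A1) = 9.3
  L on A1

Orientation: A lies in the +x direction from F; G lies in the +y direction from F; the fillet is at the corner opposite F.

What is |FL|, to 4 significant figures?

59.88

F is at the origin; FA is horizontal with |FA| = 39.0 and A on the +x side, so A = (39.00, 0.000). FG is vertical with |FG| = 52.0 and G on the +y side, so G = (0.000, 52.00). The virtual corner opposite F is at (39.00, 52.00). A1 meets AV tangentially, so TV is at right angles to AV and A1 meets LG tangentially, so TL is at right angles to LG, with radius 9.3, so the center T sits 9.3 in from both sides at T = (29.70, 42.70). That places the tangent points at V = (39.00, 42.70) on AV and L = (29.70, 52.00) on LG. Then |FL| = |L − F| = 59.88.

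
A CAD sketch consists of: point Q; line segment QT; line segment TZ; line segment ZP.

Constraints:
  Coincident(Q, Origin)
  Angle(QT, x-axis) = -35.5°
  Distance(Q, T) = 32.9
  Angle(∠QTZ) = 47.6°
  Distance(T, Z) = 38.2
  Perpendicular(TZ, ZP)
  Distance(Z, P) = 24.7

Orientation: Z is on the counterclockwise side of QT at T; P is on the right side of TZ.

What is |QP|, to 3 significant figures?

51.5

Q is at the origin; QT runs at -35.5° with length 32.9, so T = 32.9·(cos -35.5°, sin -35.5°) = (26.8, -19.1). ∠QTZ = 47.6°, so TZ runs at -35.5° + (180° − 47.6°) = 96.9° from the x-axis; with |TZ| = 38.2, Z = T + 38.2·(cos 96.9°, sin 96.9°) = (22.2, 18.8). TZ is perpendicular to ZP; with |ZP| = 24.7 on the right of TZ, P = Z + 24.7·(0.993, 0.120) = (46.7, 21.8). Then |QP| = |P − Q| = 51.5.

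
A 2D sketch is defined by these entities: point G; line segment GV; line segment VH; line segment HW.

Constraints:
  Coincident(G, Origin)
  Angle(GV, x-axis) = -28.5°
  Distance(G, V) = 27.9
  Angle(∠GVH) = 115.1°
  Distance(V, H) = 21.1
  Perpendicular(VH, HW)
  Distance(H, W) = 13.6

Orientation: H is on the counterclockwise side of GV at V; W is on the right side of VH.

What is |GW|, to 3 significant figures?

50.9

∠GVH = 115.1°, so VH runs at -28.5° + (180° − 115.1°) = 36.4° from the x-axis; with |VH| = 21.1, H = V + 21.1·(cos 36.4°, sin 36.4°) = (41.5, -0.792). VH ⟂ HW; with |HW| = 13.6 on the right of VH, W = H + 13.6·(0.593, -0.805) = (49.6, -11.7). Then |GW| = |W − G| = 50.9.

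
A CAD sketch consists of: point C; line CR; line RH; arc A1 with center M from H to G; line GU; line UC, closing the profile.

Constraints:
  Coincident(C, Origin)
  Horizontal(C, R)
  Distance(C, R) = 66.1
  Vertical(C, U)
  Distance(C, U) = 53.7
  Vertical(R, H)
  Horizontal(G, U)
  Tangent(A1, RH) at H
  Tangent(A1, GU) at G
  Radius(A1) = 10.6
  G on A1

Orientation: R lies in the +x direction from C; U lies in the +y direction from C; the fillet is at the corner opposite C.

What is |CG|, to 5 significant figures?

77.227

C is at the origin; CR is horizontal with |CR| = 66.1 and R on the +x side, so R = (66.100, 0.0000). CU is vertical with |CU| = 53.7 and U on the +y side, so U = (0.0000, 53.700). The virtual corner opposite C is at (66.100, 53.700). Tangency of A1 to RH means the radius MH is perpendicular to RH and the tangent condition forces MG to be normal to GU, with radius 10.6, so the center M sits 10.6 in from both sides at M = (55.500, 43.100). That places the tangent points at H = (66.100, 43.100) on RH and G = (55.500, 53.700) on GU. Then |CG| = |G − C| = 77.227.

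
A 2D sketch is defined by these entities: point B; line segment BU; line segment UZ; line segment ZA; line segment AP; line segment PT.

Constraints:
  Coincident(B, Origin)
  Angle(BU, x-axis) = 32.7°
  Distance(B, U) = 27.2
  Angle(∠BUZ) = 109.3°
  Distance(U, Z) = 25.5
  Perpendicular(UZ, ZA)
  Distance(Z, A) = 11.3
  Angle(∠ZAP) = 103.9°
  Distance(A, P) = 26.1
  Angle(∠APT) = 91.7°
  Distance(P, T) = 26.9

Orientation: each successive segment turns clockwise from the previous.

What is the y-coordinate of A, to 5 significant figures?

-9.9094

∠BUZ = 109.3° gives UZ at -38.000° from the x-axis; with |UZ| = 25.5, Z = (42.983, -1.0048). UZ ⟂ ZA, so ZA runs at -128.00°; with |ZA| = 11.3, A = (36.026, -9.9094). So A.y = -9.9094.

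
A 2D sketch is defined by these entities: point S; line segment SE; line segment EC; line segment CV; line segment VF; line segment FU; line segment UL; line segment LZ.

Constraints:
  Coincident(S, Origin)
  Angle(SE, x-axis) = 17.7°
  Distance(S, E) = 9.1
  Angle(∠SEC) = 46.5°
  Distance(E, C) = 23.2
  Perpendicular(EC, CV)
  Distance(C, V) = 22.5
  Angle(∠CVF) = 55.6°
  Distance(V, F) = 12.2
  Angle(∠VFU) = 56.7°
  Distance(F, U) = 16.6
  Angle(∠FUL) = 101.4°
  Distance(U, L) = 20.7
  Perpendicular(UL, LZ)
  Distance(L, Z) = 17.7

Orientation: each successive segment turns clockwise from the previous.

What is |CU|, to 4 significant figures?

10.71

S is at the origin; SE runs at 17.7° with length 9.1, so E = (8.669, 2.767). ∠SEC = 46.5° gives EC at -115.8° from the x-axis; with |EC| = 23.2, C = (-1.428, -18.12). The perpendicularity gives CV at right angles to EC, so CV runs at 154.2°; with |CV| = 22.5, V = (-21.69, -8.328). ∠CVF = 55.6° gives VF at 29.80° from the x-axis; with |VF| = 12.2, F = (-11.10, -2.265). ∠VFU = 56.7° gives FU at -93.50° from the x-axis; with |FU| = 16.6, U = (-12.11, -18.83). Then |CU| = |U − C| = 10.71.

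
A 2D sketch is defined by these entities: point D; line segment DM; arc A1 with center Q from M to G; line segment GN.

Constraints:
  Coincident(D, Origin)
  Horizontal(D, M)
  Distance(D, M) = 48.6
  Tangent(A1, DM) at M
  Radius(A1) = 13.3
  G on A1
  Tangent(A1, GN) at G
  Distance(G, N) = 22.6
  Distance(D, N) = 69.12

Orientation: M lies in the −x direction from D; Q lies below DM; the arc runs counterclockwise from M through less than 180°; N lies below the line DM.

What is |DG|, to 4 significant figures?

63.64

Checks: |QG| = 13.30 ✓; ∠(QG, GN) = 90.00° ✓; |GN| = 22.60 ✓; |DN| = 69.12 ✓.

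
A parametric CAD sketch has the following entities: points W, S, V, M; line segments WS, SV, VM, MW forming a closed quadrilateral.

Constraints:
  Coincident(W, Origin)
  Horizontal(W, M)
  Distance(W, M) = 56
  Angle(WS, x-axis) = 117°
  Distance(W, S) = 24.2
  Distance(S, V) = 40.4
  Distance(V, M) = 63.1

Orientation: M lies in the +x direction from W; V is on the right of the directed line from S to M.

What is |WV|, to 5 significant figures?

18.815

Checks: |SV| = 40.40 ✓; |VM| = 63.10 ✓.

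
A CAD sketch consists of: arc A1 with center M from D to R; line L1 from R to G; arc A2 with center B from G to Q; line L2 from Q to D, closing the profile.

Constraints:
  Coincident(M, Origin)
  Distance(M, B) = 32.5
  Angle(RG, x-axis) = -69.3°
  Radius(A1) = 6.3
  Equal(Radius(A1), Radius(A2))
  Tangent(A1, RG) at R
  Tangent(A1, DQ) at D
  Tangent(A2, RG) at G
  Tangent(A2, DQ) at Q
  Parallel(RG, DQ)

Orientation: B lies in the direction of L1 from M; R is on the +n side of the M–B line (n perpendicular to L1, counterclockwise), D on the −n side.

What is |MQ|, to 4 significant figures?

33.10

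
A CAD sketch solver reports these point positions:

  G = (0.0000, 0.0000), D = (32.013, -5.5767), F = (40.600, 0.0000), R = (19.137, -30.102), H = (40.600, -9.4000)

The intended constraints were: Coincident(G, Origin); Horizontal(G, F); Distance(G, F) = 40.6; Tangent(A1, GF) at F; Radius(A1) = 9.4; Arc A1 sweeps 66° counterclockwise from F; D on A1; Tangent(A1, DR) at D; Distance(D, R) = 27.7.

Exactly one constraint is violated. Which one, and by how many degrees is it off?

Tangent(A1, DR) at D — off by 3.70°.

G = (0.00, 0.00) ✓; G.y = 0.00, F.y = 0.00 ✓; |GF| = 40.60 ✓; ∠(HF, FG) = 90.00° ✓; |HF| = 9.400 ✓; bearing(H→D) − bearing(H→F) = 66.00° ✓; |HD| = 9.400 ✓; ∠(HD, DR) = 93.70° ✗; |DR| = 27.70 ✓.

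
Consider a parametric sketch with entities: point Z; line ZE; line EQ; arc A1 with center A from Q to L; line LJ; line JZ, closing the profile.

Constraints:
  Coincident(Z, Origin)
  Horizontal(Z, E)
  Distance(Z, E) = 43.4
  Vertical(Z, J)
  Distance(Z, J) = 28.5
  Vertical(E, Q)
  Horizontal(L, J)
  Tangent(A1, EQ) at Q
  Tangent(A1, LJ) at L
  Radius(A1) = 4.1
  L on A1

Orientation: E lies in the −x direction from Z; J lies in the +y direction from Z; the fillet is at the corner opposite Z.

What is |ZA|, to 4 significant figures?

46.26

Z and J share the same x with |ZJ| = 28.5 and J on the +y side, so J = (0.000, 28.50). The virtual corner opposite Z is at (-43.40, 28.50). The tangent condition forces AQ to be normal to EQ and the tangent condition forces AL to be normal to LJ, with radius 4.1, so the center A sits 4.1 in from both sides at A = (-39.30, 24.40). Then |ZA| = |A − Z| = 46.26.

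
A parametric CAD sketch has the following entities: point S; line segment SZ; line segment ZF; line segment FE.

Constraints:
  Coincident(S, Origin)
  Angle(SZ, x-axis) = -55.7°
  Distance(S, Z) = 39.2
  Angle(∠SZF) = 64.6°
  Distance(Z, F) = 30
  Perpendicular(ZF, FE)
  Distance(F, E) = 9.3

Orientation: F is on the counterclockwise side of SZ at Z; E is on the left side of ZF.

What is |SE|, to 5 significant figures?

29.251

S is at the origin; SZ runs at -55.7° with length 39.2, so Z = 39.2·(cos -55.7°, sin -55.7°) = (22.090, -32.383). ∠SZF = 64.6°, so ZF runs at -55.7° + (180° − 64.6°) = 59.700° from the x-axis; with |ZF| = 30.0, F = Z + 30.0·(cos 59.700°, sin 59.700°) = (37.226, -6.4812). ZF ⟂ FE; with |FE| = 9.3 on the left of ZF, E = F + 9.3·(-0.86340, 0.50453) = (29.196, -1.7891). Then |SE| = |E − S| = 29.251.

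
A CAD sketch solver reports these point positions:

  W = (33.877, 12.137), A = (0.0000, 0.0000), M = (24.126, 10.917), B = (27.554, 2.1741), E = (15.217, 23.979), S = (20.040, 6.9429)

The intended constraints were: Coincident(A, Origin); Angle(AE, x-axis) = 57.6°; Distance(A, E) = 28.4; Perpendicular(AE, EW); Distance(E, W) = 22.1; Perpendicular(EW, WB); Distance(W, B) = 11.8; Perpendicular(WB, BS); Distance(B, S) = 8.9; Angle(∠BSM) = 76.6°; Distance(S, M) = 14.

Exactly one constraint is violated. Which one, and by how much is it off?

Distance(S, M) = 14 — off by 8.30.

A = (0.00, 0.00) ✓; AE at 57.60° ✓; |AE| = 28.40 ✓; ∠(AE, EW) = 90.00° ✓; |EW| = 22.10 ✓; ∠(EW, WB) = 90.00° ✓; |WB| = 11.80 ✓; ∠(WB, BS) = 90.00° ✓; |BS| = 8.900 ✓; ∠BSM = 76.61° ✓; |SM| = 5.700 ✗.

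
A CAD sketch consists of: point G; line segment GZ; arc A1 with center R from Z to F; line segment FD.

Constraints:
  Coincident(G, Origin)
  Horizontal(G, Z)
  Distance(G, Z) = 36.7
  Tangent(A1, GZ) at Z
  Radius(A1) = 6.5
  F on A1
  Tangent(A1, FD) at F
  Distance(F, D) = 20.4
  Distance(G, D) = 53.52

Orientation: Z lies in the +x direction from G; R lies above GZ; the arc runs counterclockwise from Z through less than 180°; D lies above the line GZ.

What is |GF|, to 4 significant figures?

43.37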